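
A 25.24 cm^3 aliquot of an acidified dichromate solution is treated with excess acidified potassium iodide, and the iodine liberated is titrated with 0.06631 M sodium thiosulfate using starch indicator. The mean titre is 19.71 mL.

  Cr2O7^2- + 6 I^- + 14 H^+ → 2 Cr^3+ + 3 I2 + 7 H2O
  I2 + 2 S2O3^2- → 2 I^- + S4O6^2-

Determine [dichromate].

n(S2O3^2-) = 0.01971 × 0.06631 = 1.307 × 10^-3 mol
n(I2) = n(S2O3^2-)/2 = 6.535 × 10^-4 mol
From the 1:3 ratio, n(Cr2O7^2-) in the aliquot = 1/3 × 6.535 × 10^-4 = 2.178 × 10^-4 mol
[Cr2O7^2-] = 2.178 × 10^-4 / 0.02524 = 0.008630 mol/L

0.008630 M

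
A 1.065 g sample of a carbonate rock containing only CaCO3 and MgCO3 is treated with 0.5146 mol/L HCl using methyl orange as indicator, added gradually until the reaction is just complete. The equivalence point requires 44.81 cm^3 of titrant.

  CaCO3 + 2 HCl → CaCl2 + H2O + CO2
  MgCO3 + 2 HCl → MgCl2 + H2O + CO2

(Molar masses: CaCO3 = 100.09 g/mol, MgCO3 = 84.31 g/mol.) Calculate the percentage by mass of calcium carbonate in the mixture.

n(HCl) = 0.04481 × 0.5146 = 0.02306 mol
Let x = n(CaCO3), y = n(MgCO3).
Titrant: 2x + 2y = 0.02306;  mass: 100.09x + 84.31y = 1.065
Solving, x = 5.890 × 10^-3 mol, y = 5.640 × 10^-3 mol
mass of CaCO3 = 5.890 × 10^-3 × 100.09 = 0.5895 g
% CaCO3 = 0.5895 / 1.065 × 100 = 55.35 %

55.35 %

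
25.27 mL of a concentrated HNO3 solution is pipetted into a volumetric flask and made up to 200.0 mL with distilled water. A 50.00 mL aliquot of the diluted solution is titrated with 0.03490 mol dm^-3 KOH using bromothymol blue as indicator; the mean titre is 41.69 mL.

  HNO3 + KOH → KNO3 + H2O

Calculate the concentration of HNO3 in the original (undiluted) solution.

n(KOH) = 0.04169 × 0.03490 = 1.455 × 10^-3 mol
n(HNO3) in the aliquot = 1.455 × 10^-3 mol (1:1 ratio)
[HNO3]_dilute = 1.455 × 10^-3 / 0.05000 = 0.02910 mol/L
Dilution factor = 200.0 / 25.27 = 7.915
[HNO3]_stock = 0.02910 × 7.915 = 0.2303 mol/L

0.2303 mol/L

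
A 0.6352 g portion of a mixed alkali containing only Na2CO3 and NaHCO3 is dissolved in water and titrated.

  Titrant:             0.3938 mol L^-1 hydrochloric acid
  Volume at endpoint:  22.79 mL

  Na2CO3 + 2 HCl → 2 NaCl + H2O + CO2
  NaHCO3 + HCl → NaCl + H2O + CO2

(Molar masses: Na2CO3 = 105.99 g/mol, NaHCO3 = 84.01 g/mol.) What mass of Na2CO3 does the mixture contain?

0.2029 g

n(HCl) = 0.02279 × 0.3938 = 8.975 × 10^-3 mol
Let x = n(Na2CO3), y = n(NaHCO3).
Titrant: 2x + 1y = 8.975 × 10^-3;  mass: 105.99x + 84.01y = 0.6352
Solving, x = 1.915 × 10^-3 mol, y = 5.145 × 10^-3 mol
mass of Na2CO3 = 1.915 × 10^-3 × 105.99 = 0.2029 g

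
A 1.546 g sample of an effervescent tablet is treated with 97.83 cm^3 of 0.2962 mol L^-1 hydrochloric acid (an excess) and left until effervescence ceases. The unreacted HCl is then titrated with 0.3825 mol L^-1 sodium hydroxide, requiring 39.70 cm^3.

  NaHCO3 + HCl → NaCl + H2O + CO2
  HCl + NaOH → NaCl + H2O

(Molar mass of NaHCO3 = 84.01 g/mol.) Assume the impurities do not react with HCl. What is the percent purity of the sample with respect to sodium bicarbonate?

n(HCl) added = 0.09783 × 0.2962 = 0.02898 mol
n(NaOH) used in back-titration = 0.03970 × 0.3825 = 0.01519 mol
n(HCl) left over = 0.01519 mol (1:1 ratio)
n(HCl) consumed by analyte = 0.02898 − 0.01519 = 0.01379 mol
n(NaHCO3) = 0.01379 mol (1:1 ratio)
mass of NaHCO3 = 0.01379 × 84.01 = 1.159 g
% NaHCO3 = 1.159 / 1.546 × 100 = 74.95 %

74.95 %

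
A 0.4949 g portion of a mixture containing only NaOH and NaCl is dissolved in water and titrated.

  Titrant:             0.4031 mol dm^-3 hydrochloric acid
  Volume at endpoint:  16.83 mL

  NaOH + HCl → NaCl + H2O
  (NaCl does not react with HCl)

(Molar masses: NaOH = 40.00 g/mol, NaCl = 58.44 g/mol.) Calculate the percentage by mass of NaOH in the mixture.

n(HCl) = 0.01683 × 0.4031 = 6.784 × 10^-3 mol
Let x = n(NaOH), y = n(NaCl).
Titrant: 1x = 6.784 × 10^-3;  mass: 40.00x + 58.44y = 0.4949
Solving, x = 6.784 × 10^-3 mol, y = 3.825 × 10^-3 mol
mass of NaOH = 6.784 × 10^-3 × 40.00 = 0.2714 g
% NaOH = 0.2714 / 0.4949 × 100 = 54.83 %

54.83 %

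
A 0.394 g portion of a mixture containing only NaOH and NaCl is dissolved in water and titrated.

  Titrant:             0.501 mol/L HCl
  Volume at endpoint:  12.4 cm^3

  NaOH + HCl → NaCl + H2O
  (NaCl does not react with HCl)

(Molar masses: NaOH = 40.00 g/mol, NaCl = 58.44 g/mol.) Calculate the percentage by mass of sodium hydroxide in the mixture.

63.1 %

n(HCl) = 0.0124 × 0.501 = 6.21 × 10^-3 mol
Let x = n(NaOH), y = n(NaCl).
Titrant: 1x = 6.21 × 10^-3;  mass: 40.00x + 58.44y = 0.394
Solving, x = 6.21 × 10^-3 mol, y = 2.49 × 10^-3 mol
mass of NaOH = 6.21 × 10^-3 × 40.00 = 0.248 g
% NaOH = 0.248 / 0.394 × 100 = 63.1 %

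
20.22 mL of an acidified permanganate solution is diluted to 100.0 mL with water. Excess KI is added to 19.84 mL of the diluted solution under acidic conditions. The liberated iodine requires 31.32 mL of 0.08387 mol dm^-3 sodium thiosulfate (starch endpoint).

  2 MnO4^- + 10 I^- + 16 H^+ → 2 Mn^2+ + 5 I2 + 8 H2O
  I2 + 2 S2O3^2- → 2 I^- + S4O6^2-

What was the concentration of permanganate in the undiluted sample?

n(S2O3^2-) = 0.03132 × 0.08387 = 2.627 × 10^-3 mol
n(I2) = n(S2O3^2-)/2 = 1.313 × 10^-3 mol
From the 2:5 ratio, n(MnO4^-) in the aliquot = 2/5 × 1.313 × 10^-3 = 5.254 × 10^-4 mol
[MnO4^-]_dilute = 5.254 × 10^-4 / 0.01984 = 0.02648 mol/L
[MnO4^-]_original = 0.02648 × 100.0/20.22 = 0.1310 mol/L

0.1310 mol/L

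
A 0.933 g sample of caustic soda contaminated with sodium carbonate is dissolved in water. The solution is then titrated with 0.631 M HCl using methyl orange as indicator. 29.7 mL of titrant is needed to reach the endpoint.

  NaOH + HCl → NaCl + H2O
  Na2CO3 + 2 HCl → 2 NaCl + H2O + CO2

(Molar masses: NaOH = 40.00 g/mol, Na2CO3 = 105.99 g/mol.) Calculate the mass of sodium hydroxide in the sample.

0.185 g

n(HCl) = 0.0297 × 0.631 = 0.0187 mol
Let x = n(NaOH), y = n(Na2CO3).
Titrant: 1x + 2y = 0.0187;  mass: 40.00x + 105.99y = 0.933
Solving, x = 4.63 × 10^-3 mol, y = 7.06 × 10^-3 mol
mass of NaOH = 4.63 × 10^-3 × 40.00 = 0.185 g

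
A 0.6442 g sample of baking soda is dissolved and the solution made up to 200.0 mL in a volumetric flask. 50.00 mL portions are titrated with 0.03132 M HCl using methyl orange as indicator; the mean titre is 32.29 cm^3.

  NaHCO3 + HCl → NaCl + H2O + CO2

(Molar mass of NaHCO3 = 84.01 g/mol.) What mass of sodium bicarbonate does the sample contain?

n(HCl) per titration = 0.03229 × 0.03132 = 1.011 × 10^-3 mol
n(NaHCO3) in each aliquot = 1.011 × 10^-3 mol (1:1 ratio)
n(NaHCO3) in the whole flask = 1.011 × 10^-3 × 200.0/50.00 = 4.045 × 10^-3 mol
mass of NaHCO3 = 4.045 × 10^-3 × 84.01 = 0.3398 g

0.3398 g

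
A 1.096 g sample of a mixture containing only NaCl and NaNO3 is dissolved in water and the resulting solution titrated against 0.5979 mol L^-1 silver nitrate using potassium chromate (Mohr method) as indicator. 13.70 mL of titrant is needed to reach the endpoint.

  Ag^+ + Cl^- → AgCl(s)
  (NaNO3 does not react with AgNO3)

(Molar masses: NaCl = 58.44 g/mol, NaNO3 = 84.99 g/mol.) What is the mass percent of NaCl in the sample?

43.68 %

n(AgNO3) = 0.01370 × 0.5979 = 8.191 × 10^-3 mol
Let x = n(NaCl), y = n(NaNO3).
Titrant: 1x = 8.191 × 10^-3;  mass: 58.44x + 84.99y = 1.096
Solving, x = 8.191 × 10^-3 mol, y = 7.263 × 10^-3 mol
mass of NaCl = 8.191 × 10^-3 × 58.44 = 0.4787 g
% NaCl = 0.4787 / 1.096 × 100 = 43.68 %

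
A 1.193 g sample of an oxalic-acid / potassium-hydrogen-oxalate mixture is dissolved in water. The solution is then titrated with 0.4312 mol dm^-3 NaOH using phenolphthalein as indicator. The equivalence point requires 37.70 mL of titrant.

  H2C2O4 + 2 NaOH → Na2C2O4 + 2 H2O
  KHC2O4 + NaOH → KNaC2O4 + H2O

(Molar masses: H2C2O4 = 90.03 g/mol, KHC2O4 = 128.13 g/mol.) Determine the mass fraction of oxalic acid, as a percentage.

40.40 %

n(NaOH) = 0.03770 × 0.4312 = 0.01626 mol
Let x = n(H2C2O4), y = n(KHC2O4).
Titrant: 2x + 1y = 0.01626;  mass: 90.03x + 128.13y = 1.193
Solving, x = 5.353 × 10^-3 mol, y = 5.549 × 10^-3 mol
mass of H2C2O4 = 5.353 × 10^-3 × 90.03 = 0.4820 g
% H2C2O4 = 0.4820 / 1.193 × 100 = 40.40 %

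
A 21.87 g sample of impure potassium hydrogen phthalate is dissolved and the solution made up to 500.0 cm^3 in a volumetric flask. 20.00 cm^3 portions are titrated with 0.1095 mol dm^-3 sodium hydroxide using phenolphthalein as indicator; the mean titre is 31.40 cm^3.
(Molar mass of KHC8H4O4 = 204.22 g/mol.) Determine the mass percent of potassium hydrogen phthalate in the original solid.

KHC8H4O4 + NaOH → KNaC8H4O4 + H2O
n(NaOH) per titration = 0.03140 × 0.1095 = 3.438 × 10^-3 mol
n(KHC8H4O4) in each aliquot = 3.438 × 10^-3 mol (1:1 ratio)
n(KHC8H4O4) in the whole flask = 3.438 × 10^-3 × 500.0/20.00 = 0.08596 mol
mass of KHC8H4O4 = 0.08596 × 204.22 = 17.55 g
% KHC8H4O4 = 17.55 / 21.87 × 100 = 80.27 %

80.27 %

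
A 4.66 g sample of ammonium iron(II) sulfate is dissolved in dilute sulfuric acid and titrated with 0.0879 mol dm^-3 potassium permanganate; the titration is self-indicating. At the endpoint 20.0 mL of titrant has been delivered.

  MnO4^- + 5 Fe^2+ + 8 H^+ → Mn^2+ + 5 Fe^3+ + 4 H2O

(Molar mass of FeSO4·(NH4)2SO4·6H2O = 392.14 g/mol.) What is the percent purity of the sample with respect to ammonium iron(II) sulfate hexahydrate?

74.0 %

n(KMnO4) = 0.0200 L × 0.0879 mol/L = 1.76 × 10^-3 mol
From the 5:1 ratio, n(FeSO4·(NH4)2SO4·6H2O) = 5/1 × 1.76 × 10^-3 = 8.79 × 10^-3 mol
mass of FeSO4·(NH4)2SO4·6H2O = 8.79 × 10^-3 × 392.14 g/mol = 3.45 g
% FeSO4·(NH4)2SO4·6H2O = 3.45 / 4.66 × 100 = 74.0 %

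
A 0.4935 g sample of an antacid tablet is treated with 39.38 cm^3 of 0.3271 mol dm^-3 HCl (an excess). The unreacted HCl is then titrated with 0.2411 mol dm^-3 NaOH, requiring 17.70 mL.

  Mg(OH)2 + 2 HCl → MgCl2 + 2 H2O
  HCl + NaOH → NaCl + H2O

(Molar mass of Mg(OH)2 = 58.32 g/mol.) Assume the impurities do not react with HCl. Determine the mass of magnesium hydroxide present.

n(HCl) added = 0.03938 × 0.3271 = 0.01288 mol
n(NaOH) used in back-titration = 0.01770 × 0.2411 = 4.267 × 10^-3 mol
n(HCl) left over = 4.267 × 10^-3 mol (1:1 ratio)
n(HCl) consumed by analyte = 0.01288 − 4.267 × 10^-3 = 8.614 × 10^-3 mol
From the 1:2 ratio, n(Mg(OH)2) = 1/2 × 8.614 × 10^-3 = 4.307 × 10^-3 mol
mass of Mg(OH)2 = 4.307 × 10^-3 × 58.32 = 0.2512 g

0.2512 g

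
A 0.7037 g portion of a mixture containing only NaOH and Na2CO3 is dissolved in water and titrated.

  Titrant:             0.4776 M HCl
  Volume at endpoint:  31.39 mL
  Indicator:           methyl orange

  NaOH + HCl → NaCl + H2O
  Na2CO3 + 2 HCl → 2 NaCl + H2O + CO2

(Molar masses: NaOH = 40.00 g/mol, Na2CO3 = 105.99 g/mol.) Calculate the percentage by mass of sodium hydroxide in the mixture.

n(HCl) = 0.03139 × 0.4776 = 0.01499 mol
Let x = n(NaOH), y = n(Na2CO3).
Titrant: 1x + 2y = 0.01499;  mass: 40.00x + 105.99y = 0.7037
Solving, x = 6.987 × 10^-3 mol, y = 4.003 × 10^-3 mol
mass of NaOH = 6.987 × 10^-3 × 40.00 = 0.2795 g
% NaOH = 0.2795 / 0.7037 × 100 = 39.71 %

39.71 %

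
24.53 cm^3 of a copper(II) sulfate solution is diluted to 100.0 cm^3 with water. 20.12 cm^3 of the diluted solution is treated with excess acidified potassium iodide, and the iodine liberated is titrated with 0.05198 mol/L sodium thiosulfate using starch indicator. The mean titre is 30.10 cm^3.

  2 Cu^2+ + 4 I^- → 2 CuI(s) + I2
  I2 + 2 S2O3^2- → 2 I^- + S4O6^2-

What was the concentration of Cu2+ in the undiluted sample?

n(S2O3^2-) = 0.03010 × 0.05198 = 1.565 × 10^-3 mol
n(I2) = n(S2O3^2-)/2 = 7.823 × 10^-4 mol
From the 2:1 ratio, n(Cu2+) in the aliquot = 2/1 × 7.823 × 10^-4 = 1.565 × 10^-3 mol
[Cu2+]_dilute = 1.565 × 10^-3 / 0.02012 = 0.07776 mol/L
[Cu2+]_original = 0.07776 × 100.0/24.53 = 0.3170 mol/L

0.3170 mol/L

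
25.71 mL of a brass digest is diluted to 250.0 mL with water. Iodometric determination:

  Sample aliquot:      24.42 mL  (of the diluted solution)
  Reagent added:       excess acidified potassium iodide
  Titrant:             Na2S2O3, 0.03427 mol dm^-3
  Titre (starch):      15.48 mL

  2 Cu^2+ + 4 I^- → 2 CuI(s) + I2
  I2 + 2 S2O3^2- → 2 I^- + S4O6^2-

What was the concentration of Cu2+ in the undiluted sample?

n(S2O3^2-) = 0.01548 × 0.03427 = 5.305 × 10^-4 mol
n(I2) = n(S2O3^2-)/2 = 2.652 × 10^-4 mol
From the 2:1 ratio, n(Cu2+) in the aliquot = 2/1 × 2.652 × 10^-4 = 5.305 × 10^-4 mol
[Cu2+]_dilute = 5.305 × 10^-4 / 0.02442 = 0.02172 mol/L
[Cu2+]_original = 0.02172 × 250.0/25.71 = 0.2112 mol/L

0.2112 mol/L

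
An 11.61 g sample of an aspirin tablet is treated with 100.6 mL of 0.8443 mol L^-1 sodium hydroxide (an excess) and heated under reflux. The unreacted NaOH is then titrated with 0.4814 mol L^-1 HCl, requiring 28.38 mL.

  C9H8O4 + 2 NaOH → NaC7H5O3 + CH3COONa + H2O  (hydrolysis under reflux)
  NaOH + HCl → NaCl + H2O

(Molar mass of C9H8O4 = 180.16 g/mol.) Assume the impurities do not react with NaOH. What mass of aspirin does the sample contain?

6.420 g

n(NaOH) added = 0.1006 × 0.8443 = 0.08494 mol
n(HCl) used in back-titration = 0.02838 × 0.4814 = 0.01366 mol
n(NaOH) left over = 0.01366 mol (1:1 ratio)
n(NaOH) consumed by analyte = 0.08494 − 0.01366 = 0.07127 mol
From the 1:2 ratio, n(C9H8O4) = 1/2 × 0.07127 = 0.03564 mol
mass of C9H8O4 = 0.03564 × 180.16 = 6.420 g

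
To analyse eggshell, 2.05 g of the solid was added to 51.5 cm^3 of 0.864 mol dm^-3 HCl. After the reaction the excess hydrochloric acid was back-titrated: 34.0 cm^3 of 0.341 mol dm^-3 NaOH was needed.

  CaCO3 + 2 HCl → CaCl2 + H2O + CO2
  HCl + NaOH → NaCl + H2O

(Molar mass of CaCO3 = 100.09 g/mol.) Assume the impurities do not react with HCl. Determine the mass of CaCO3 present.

1.65 g

n(HCl) added = 0.0515 × 0.864 = 0.0445 mol
n(NaOH) used in back-titration = 0.0340 × 0.341 = 0.0116 mol
n(HCl) left over = 0.0116 mol (1:1 ratio)
n(HCl) consumed by analyte = 0.0445 − 0.0116 = 0.0329 mol
From the 1:2 ratio, n(CaCO3) = 1/2 × 0.0329 = 0.0165 mol
mass of CaCO3 = 0.0165 × 100.09 = 1.65 g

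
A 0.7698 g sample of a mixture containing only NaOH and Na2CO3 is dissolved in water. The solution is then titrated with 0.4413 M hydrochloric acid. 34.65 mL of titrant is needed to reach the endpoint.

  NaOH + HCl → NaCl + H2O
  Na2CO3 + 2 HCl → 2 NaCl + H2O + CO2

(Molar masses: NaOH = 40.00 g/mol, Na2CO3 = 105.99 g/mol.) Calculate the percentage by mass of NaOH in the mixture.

n(HCl) = 0.03465 × 0.4413 = 0.01529 mol
Let x = n(NaOH), y = n(Na2CO3).
Titrant: 1x + 2y = 0.01529;  mass: 40.00x + 105.99y = 0.7698
Solving, x = 3.120 × 10^-3 mol, y = 6.085 × 10^-3 mol
mass of NaOH = 3.120 × 10^-3 × 40.00 = 0.1248 g
% NaOH = 0.1248 / 0.7698 × 100 = 16.21 %

16.21 %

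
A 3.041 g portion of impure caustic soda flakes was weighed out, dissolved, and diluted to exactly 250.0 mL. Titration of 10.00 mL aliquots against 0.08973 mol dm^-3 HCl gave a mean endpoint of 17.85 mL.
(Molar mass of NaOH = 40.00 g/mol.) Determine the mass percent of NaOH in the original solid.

52.67 %

NaOH + HCl → NaCl + H2O
n(HCl) per titration = 0.01785 × 0.08973 = 1.602 × 10^-3 mol
n(NaOH) in each aliquot = 1.602 × 10^-3 mol (1:1 ratio)
n(NaOH) in the whole flask = 1.602 × 10^-3 × 250.0/10.00 = 0.04004 mol
mass of NaOH = 0.04004 × 40.00 = 1.602 g
% NaOH = 1.602 / 3.041 × 100 = 52.67 %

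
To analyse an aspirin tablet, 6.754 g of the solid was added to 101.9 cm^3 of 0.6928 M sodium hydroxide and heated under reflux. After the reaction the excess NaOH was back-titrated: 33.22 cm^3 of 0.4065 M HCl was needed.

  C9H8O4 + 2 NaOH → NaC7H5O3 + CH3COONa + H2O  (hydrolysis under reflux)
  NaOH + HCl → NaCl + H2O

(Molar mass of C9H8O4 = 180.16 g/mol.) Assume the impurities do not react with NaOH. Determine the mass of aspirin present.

5.143 g

n(NaOH) added = 0.1019 × 0.6928 = 0.07060 mol
n(HCl) used in back-titration = 0.03322 × 0.4065 = 0.01350 mol
n(NaOH) left over = 0.01350 mol (1:1 ratio)
n(NaOH) consumed by analyte = 0.07060 − 0.01350 = 0.05709 mol
From the 1:2 ratio, n(C9H8O4) = 1/2 × 0.05709 = 0.02855 mol
mass of C9H8O4 = 0.02855 × 180.16 = 5.143 g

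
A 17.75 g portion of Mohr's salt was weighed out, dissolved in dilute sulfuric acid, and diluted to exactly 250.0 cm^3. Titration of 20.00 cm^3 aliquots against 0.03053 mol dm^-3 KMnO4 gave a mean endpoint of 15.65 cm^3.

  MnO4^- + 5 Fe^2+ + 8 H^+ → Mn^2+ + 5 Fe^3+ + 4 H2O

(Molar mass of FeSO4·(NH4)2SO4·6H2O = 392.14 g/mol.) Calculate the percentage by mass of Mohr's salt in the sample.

65.97 %

n(KMnO4) per titration = 0.01565 × 0.03053 = 4.778 × 10^-4 mol
From the 5:1 ratio, n(FeSO4·(NH4)2SO4·6H2O) in each aliquot = 5/1 × 4.778 × 10^-4 = 2.389 × 10^-3 mol
n(FeSO4·(NH4)2SO4·6H2O) in the whole flask = 2.389 × 10^-3 × 250.0/20.00 = 0.02986 mol
mass of FeSO4·(NH4)2SO4·6H2O = 0.02986 × 392.14 = 11.71 g
% FeSO4·(NH4)2SO4·6H2O = 11.71 / 17.75 × 100 = 65.97 %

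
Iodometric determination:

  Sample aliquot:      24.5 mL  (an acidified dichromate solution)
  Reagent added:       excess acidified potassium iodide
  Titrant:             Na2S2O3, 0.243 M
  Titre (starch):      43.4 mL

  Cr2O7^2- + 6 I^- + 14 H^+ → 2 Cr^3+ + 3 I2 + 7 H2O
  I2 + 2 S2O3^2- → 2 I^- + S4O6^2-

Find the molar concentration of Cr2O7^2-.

0.0717 M

n(S2O3^2-) = 0.0434 × 0.243 = 0.0105 mol
n(I2) = n(S2O3^2-)/2 = 5.27 × 10^-3 mol
From the 1:3 ratio, n(Cr2O7^2-) in the aliquot = 1/3 × 5.27 × 10^-3 = 1.76 × 10^-3 mol
[Cr2O7^2-] = 1.76 × 10^-3 / 0.0245 = 0.0717 mol/L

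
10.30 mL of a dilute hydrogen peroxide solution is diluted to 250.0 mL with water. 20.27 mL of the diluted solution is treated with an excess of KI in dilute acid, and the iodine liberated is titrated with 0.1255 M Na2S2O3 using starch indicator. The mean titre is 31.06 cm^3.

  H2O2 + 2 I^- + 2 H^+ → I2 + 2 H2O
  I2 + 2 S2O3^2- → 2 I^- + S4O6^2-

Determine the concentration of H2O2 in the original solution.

n(S2O3^2-) = 0.03106 × 0.1255 = 3.898 × 10^-3 mol
n(I2) = n(S2O3^2-)/2 = 1.949 × 10^-3 mol
n(H2O2) in the aliquot = 1.949 × 10^-3 mol (1:1 ratio)
[H2O2]_dilute = 1.949 × 10^-3 / 0.02027 = 0.09615 mol/L
[H2O2]_original = 0.09615 × 250.0/10.30 = 2.334 mol/L

2.334 M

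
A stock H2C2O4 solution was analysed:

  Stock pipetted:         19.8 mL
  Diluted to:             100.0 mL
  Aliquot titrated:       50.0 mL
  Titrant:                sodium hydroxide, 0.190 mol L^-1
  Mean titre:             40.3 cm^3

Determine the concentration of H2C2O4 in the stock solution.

0.387 mol/L

H2C2O4 + 2 NaOH → Na2C2O4 + 2 H2O
n(NaOH) = 0.0403 × 0.190 = 7.66 × 10^-3 mol
From the 1:2 ratio, n(H2C2O4) in the aliquot = 1/2 × 7.66 × 10^-3 = 3.83 × 10^-3 mol
[H2C2O4]_dilute = 3.83 × 10^-3 / 0.0500 = 0.0766 mol/L
Dilution factor = 100.0 / 19.8 = 5.051
[H2C2O4]_stock = 0.0766 × 5.051 = 0.387 mol/L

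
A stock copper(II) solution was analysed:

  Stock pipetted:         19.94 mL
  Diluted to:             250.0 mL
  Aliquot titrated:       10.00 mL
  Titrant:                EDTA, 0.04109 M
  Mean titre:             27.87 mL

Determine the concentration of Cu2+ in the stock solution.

Cu^2+ + EDTA^4- → [Cu(EDTA)]^2-
n(EDTA) = 0.02787 × 0.04109 = 1.145 × 10^-3 mol
n(Cu2+) in the aliquot = 1.145 × 10^-3 mol (1:1 ratio)
[Cu2+]_dilute = 1.145 × 10^-3 / 0.01000 = 0.1145 mol/L
Dilution factor = 250.0 / 19.94 = 12.54
[Cu2+]_stock = 0.1145 × 12.54 = 1.436 mol/L

1.436 M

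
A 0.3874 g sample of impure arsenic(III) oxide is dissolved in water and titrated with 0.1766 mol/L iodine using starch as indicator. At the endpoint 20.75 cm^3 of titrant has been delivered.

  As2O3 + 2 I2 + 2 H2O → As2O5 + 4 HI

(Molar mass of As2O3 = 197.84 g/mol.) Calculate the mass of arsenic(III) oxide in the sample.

0.3625 g

n(I2) = 0.02075 L × 0.1766 mol/L = 3.664 × 10^-3 mol
From the 1:2 ratio, n(As2O3) = 1/2 × 3.664 × 10^-3 = 1.832 × 10^-3 mol
mass of As2O3 = 1.832 × 10^-3 × 197.84 g/mol = 0.3625 g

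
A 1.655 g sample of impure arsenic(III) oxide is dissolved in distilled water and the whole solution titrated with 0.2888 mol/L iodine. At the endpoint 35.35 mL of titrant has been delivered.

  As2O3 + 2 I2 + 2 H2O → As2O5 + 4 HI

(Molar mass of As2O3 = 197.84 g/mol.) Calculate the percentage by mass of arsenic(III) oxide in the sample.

61.02 %

n(I2) = 0.03535 L × 0.2888 mol/L = 0.01021 mol
From the 1:2 ratio, n(As2O3) = 1/2 × 0.01021 = 5.105 × 10^-3 mol
mass of As2O3 = 5.105 × 10^-3 × 197.84 g/mol = 1.010 g
% As2O3 = 1.010 / 1.655 × 100 = 61.02 %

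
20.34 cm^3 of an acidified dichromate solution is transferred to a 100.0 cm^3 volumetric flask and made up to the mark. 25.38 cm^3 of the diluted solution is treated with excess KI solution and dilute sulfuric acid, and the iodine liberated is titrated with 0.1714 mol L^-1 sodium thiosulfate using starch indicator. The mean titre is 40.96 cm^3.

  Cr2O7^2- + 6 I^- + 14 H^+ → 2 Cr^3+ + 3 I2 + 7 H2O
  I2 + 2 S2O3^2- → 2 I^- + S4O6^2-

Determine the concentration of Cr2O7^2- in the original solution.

n(S2O3^2-) = 0.04096 × 0.1714 = 7.021 × 10^-3 mol
n(I2) = n(S2O3^2-)/2 = 3.510 × 10^-3 mol
From the 1:3 ratio, n(Cr2O7^2-) in the aliquot = 1/3 × 3.510 × 10^-3 = 1.170 × 10^-3 mol
[Cr2O7^2-]_dilute = 1.170 × 10^-3 / 0.02538 = 0.04610 mol/L
[Cr2O7^2-]_original = 0.04610 × 100.0/20.34 = 0.2267 mol/L

0.2267 mol/L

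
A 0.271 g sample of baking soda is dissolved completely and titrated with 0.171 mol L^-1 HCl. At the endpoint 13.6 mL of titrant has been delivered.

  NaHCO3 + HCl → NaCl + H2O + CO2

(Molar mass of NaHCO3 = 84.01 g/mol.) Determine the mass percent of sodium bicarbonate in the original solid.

72.1 %

n(HCl) = 0.0136 L × 0.171 mol/L = 2.33 × 10^-3 mol
n(NaHCO3) = 2.33 × 10^-3 mol (1:1 ratio)
mass of NaHCO3 = 2.33 × 10^-3 × 84.01 g/mol = 0.195 g
% NaHCO3 = 0.195 / 0.271 × 100 = 72.1 %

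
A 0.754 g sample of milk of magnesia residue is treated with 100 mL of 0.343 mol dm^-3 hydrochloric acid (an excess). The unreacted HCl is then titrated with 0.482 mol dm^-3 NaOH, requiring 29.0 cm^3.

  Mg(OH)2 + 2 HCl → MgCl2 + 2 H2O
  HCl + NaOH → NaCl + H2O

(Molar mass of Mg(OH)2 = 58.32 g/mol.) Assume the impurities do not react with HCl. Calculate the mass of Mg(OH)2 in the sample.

n(HCl) added = 0.100 × 0.343 = 0.0343 mol
n(NaOH) used in back-titration = 0.0290 × 0.482 = 0.0140 mol
n(HCl) left over = 0.0140 mol (1:1 ratio)
n(HCl) consumed by analyte = 0.0343 − 0.0140 = 0.0203 mol
From the 1:2 ratio, n(Mg(OH)2) = 1/2 × 0.0203 = 0.0102 mol
mass of Mg(OH)2 = 0.0102 × 58.32 = 0.593 g

0.593 g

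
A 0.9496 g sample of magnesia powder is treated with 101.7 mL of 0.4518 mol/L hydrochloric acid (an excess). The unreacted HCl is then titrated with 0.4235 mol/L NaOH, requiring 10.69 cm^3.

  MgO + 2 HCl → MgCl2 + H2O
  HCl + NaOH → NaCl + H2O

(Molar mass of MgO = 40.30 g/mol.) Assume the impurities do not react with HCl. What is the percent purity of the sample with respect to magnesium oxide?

n(HCl) added = 0.1017 × 0.4518 = 0.04595 mol
n(NaOH) used in back-titration = 0.01069 × 0.4235 = 4.527 × 10^-3 mol
n(HCl) left over = 4.527 × 10^-3 mol (1:1 ratio)
n(HCl) consumed by analyte = 0.04595 − 4.527 × 10^-3 = 0.04142 mol
From the 1:2 ratio, n(MgO) = 1/2 × 0.04142 = 0.02071 mol
mass of MgO = 0.02071 × 40.30 = 0.8346 g
% MgO = 0.8346 / 0.9496 × 100 = 87.89 %

87.89 %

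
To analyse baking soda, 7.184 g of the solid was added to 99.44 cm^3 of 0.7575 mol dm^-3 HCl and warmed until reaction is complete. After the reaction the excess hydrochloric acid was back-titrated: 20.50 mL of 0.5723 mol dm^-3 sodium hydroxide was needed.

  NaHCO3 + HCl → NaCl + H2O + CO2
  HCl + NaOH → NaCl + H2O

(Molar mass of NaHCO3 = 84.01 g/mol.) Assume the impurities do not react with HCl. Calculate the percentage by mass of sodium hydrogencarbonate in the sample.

n(HCl) added = 0.09944 × 0.7575 = 0.07533 mol
n(NaOH) used in back-titration = 0.02050 × 0.5723 = 0.01173 mol
n(HCl) left over = 0.01173 mol (1:1 ratio)
n(HCl) consumed by analyte = 0.07533 − 0.01173 = 0.06359 mol
n(NaHCO3) = 0.06359 mol (1:1 ratio)
mass of NaHCO3 = 0.06359 × 84.01 = 5.343 g
% NaHCO3 = 5.343 / 7.184 × 100 = 74.37 %

74.37 %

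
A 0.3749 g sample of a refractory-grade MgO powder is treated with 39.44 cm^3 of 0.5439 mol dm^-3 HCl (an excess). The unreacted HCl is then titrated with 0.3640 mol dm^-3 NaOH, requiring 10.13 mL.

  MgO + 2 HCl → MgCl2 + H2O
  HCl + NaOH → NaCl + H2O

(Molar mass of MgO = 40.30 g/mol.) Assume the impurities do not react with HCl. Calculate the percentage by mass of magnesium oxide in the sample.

95.48 %

n(HCl) added = 0.03944 × 0.5439 = 0.02145 mol
n(NaOH) used in back-titration = 0.01013 × 0.3640 = 3.687 × 10^-3 mol
n(HCl) left over = 3.687 × 10^-3 mol (1:1 ratio)
n(HCl) consumed by analyte = 0.02145 − 3.687 × 10^-3 = 0.01776 mol
From the 1:2 ratio, n(MgO) = 1/2 × 0.01776 = 8.882 × 10^-3 mol
mass of MgO = 8.882 × 10^-3 × 40.30 = 0.3579 g
% MgO = 0.3579 / 0.3749 × 100 = 95.48 %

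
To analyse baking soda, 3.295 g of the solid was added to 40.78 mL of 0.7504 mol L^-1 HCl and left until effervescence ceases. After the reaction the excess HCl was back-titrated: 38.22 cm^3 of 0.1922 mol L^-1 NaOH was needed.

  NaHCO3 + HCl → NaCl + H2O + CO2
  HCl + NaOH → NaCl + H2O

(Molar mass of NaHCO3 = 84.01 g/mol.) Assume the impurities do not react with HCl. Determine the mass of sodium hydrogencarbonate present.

1.954 g

n(HCl) added = 0.04078 × 0.7504 = 0.03060 mol
n(NaOH) used in back-titration = 0.03822 × 0.1922 = 7.346 × 10^-3 mol
n(HCl) left over = 7.346 × 10^-3 mol (1:1 ratio)
n(HCl) consumed by analyte = 0.03060 − 7.346 × 10^-3 = 0.02326 mol
n(NaHCO3) = 0.02326 mol (1:1 ratio)
mass of NaHCO3 = 0.02326 × 84.01 = 1.954 g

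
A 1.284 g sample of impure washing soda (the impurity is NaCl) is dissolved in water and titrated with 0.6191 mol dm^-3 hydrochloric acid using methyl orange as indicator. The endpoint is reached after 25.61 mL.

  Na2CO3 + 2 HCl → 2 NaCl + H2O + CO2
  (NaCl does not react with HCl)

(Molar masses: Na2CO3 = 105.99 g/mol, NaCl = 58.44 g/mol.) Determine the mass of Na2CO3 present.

n(HCl) = 0.02561 × 0.6191 = 0.01586 mol
Let x = n(Na2CO3), y = n(NaCl).
Titrant: 2x = 0.01586;  mass: 105.99x + 58.44y = 1.284
Solving, x = 7.928 × 10^-3 mol, y = 7.593 × 10^-3 mol
mass of Na2CO3 = 7.928 × 10^-3 × 105.99 = 0.8402 g

0.8402 g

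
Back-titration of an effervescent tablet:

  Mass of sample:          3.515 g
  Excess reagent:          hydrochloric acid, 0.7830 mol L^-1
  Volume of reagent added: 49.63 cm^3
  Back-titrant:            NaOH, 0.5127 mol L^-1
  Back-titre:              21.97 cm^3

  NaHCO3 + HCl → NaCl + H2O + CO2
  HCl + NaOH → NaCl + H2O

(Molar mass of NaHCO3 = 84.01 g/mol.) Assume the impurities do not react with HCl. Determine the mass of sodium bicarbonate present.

2.318 g

n(HCl) added = 0.04963 × 0.7830 = 0.03886 mol
n(NaOH) used in back-titration = 0.02197 × 0.5127 = 0.01126 mol
n(HCl) left over = 0.01126 mol (1:1 ratio)
n(HCl) consumed by analyte = 0.03886 − 0.01126 = 0.02760 mol
n(NaHCO3) = 0.02760 mol (1:1 ratio)
mass of NaHCO3 = 0.02760 × 84.01 = 2.318 g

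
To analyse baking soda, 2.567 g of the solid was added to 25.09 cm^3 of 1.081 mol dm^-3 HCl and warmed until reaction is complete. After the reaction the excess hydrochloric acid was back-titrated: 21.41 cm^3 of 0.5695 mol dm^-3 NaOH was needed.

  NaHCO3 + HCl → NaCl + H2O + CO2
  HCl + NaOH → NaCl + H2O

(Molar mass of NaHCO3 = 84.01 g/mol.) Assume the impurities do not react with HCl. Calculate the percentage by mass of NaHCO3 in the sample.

48.86 %

n(HCl) added = 0.02509 × 1.081 = 0.02712 mol
n(NaOH) used in back-titration = 0.02141 × 0.5695 = 0.01219 mol
n(HCl) left over = 0.01219 mol (1:1 ratio)
n(HCl) consumed by analyte = 0.02712 − 0.01219 = 0.01493 mol
n(NaHCO3) = 0.01493 mol (1:1 ratio)
mass of NaHCO3 = 0.01493 × 84.01 = 1.254 g
% NaHCO3 = 1.254 / 2.567 × 100 = 48.86 %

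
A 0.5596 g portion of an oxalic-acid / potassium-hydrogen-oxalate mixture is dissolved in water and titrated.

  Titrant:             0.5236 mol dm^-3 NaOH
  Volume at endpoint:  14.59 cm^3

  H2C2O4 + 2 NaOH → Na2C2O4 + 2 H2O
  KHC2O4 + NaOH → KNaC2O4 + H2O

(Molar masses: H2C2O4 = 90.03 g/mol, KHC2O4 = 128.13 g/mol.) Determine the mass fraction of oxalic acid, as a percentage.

40.57 %

n(NaOH) = 0.01459 × 0.5236 = 7.639 × 10^-3 mol
Let x = n(H2C2O4), y = n(KHC2O4).
Titrant: 2x + 1y = 7.639 × 10^-3;  mass: 90.03x + 128.13y = 0.5596
Solving, x = 2.522 × 10^-3 mol, y = 2.595 × 10^-3 mol
mass of H2C2O4 = 2.522 × 10^-3 × 90.03 = 0.2271 g
% H2C2O4 = 0.2271 / 0.5596 × 100 = 40.57 %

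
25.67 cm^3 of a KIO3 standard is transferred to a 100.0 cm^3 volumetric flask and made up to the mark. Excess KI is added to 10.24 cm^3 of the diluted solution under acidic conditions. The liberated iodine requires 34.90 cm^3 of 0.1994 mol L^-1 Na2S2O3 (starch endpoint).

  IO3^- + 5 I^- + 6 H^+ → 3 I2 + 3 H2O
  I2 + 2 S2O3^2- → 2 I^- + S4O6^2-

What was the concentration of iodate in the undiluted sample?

n(S2O3^2-) = 0.03490 × 0.1994 = 6.959 × 10^-3 mol
n(I2) = n(S2O3^2-)/2 = 3.480 × 10^-3 mol
From the 1:3 ratio, n(IO3^-) in the aliquot = 1/3 × 3.480 × 10^-3 = 1.160 × 10^-3 mol
[IO3^-]_dilute = 1.160 × 10^-3 / 0.01024 = 0.1133 mol/L
[IO3^-]_original = 0.1133 × 100.0/25.67 = 0.4412 mol/L

0.4412 mol/L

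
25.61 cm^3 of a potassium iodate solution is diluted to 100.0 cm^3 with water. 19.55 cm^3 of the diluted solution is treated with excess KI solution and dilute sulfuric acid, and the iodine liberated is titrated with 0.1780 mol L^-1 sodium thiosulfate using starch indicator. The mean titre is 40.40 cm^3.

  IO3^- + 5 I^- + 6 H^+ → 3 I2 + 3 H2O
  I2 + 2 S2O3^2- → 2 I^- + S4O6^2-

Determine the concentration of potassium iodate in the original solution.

0.2394 mol/L

n(S2O3^2-) = 0.04040 × 0.1780 = 7.191 × 10^-3 mol
n(I2) = n(S2O3^2-)/2 = 3.596 × 10^-3 mol
From the 1:3 ratio, n(IO3^-) in the aliquot = 1/3 × 3.596 × 10^-3 = 1.199 × 10^-3 mol
[IO3^-]_dilute = 1.199 × 10^-3 / 0.01955 = 0.06131 mol/L
[IO3^-]_original = 0.06131 × 100.0/25.61 = 0.2394 mol/L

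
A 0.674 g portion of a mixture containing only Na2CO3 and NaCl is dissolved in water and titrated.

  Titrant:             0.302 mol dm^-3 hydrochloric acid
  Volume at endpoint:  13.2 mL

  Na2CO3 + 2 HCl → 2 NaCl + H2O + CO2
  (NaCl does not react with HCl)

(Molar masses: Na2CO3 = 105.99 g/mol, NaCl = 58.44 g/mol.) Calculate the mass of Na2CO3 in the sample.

n(HCl) = 0.0132 × 0.302 = 3.99 × 10^-3 mol
Let x = n(Na2CO3), y = n(NaCl).
Titrant: 2x = 3.99 × 10^-3;  mass: 105.99x + 58.44y = 0.674
Solving, x = 1.99 × 10^-3 mol, y = 7.92 × 10^-3 mol
mass of Na2CO3 = 1.99 × 10^-3 × 105.99 = 0.211 g

0.211 g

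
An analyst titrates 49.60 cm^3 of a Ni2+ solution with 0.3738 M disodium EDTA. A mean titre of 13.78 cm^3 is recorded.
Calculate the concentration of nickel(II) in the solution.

0.1039 M

Ni^2+ + EDTA^4- → [Ni(EDTA)]^2-
n(EDTA) = 0.01378 L × 0.3738 mol/L = 5.151 × 10^-3 mol
n(Ni2+) = 5.151 × 10^-3 mol (1:1 mole ratio)
[Ni2+] = 5.151 × 10^-3 mol / 0.04960 L = 0.1039 mol/L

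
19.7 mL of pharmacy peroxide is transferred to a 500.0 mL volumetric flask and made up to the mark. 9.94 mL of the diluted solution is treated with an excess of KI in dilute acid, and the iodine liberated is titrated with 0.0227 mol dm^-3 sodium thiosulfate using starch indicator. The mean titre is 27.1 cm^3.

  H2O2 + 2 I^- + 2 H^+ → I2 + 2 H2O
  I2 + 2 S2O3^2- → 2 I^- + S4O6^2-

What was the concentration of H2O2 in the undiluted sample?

0.785 mol/L

n(S2O3^2-) = 0.0271 × 0.0227 = 6.15 × 10^-4 mol
n(I2) = n(S2O3^2-)/2 = 3.08 × 10^-4 mol
n(H2O2) in the aliquot = 3.08 × 10^-4 mol (1:1 ratio)
[H2O2]_dilute = 3.08 × 10^-4 / 0.00994 = 0.0309 mol/L
[H2O2]_original = 0.0309 × 500.0/19.7 = 0.785 mol/L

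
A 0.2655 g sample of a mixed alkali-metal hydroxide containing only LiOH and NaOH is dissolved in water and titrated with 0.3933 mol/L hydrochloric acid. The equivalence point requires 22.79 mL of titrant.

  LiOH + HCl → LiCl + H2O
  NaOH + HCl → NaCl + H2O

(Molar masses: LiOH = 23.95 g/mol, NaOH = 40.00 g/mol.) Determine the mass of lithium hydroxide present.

n(HCl) = 0.02279 × 0.3933 = 8.963 × 10^-3 mol
Let x = n(LiOH), y = n(NaOH).
Titrant: 1x + 1y = 8.963 × 10^-3;  mass: 23.95x + 40.00y = 0.2655
Solving, x = 5.796 × 10^-3 mol, y = 3.167 × 10^-3 mol
mass of LiOH = 5.796 × 10^-3 × 23.95 = 0.1388 g

0.1388 g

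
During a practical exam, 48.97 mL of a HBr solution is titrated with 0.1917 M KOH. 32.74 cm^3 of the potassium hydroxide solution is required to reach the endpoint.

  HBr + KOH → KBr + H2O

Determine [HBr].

n(KOH) = 0.03274 L × 0.1917 mol/L = 6.276 × 10^-3 mol
n(HBr) = 6.276 × 10^-3 mol (1:1 mole ratio)
[HBr] = 6.276 × 10^-3 mol / 0.04897 L = 0.1282 mol/L

0.1282 M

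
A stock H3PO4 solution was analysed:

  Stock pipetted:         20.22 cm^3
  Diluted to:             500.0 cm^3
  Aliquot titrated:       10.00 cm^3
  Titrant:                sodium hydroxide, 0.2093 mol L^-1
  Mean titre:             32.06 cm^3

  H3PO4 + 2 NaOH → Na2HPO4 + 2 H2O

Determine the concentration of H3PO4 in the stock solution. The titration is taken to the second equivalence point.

n(NaOH) = 0.03206 × 0.2093 = 6.710 × 10^-3 mol
From the 1:2 ratio, n(H3PO4) in the aliquot = 1/2 × 6.710 × 10^-3 = 3.355 × 10^-3 mol
[H3PO4]_dilute = 3.355 × 10^-3 / 0.01000 = 0.3355 mol/L
Dilution factor = 500.0 / 20.22 = 24.73
[H3PO4]_stock = 0.3355 × 24.73 = 8.296 mol/L

8.296 mol/L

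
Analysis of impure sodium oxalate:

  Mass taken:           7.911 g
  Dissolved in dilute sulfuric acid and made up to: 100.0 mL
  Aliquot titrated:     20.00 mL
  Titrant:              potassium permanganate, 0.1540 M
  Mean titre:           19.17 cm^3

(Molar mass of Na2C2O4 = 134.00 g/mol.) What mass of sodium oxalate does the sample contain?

4.945 g

2 MnO4^- + 5 C2O4^2- + 16 H^+ → 2 Mn^2+ + 10 CO2 + 8 H2O
n(KMnO4) per titration = 0.01917 × 0.1540 = 2.952 × 10^-3 mol
From the 5:2 ratio, n(Na2C2O4) in each aliquot = 5/2 × 2.952 × 10^-3 = 7.380 × 10^-3 mol
n(Na2C2O4) in the whole flask = 7.380 × 10^-3 × 100.0/20.00 = 0.03690 mol
mass of Na2C2O4 = 0.03690 × 134.00 = 4.945 g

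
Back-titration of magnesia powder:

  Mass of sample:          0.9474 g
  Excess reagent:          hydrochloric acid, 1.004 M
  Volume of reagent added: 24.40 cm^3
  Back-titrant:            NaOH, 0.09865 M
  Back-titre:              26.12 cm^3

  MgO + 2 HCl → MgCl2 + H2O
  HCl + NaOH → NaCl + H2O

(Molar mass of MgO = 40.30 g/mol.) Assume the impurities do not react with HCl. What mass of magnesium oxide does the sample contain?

n(HCl) added = 0.02440 × 1.004 = 0.02450 mol
n(NaOH) used in back-titration = 0.02612 × 0.09865 = 2.577 × 10^-3 mol
n(HCl) left over = 2.577 × 10^-3 mol (1:1 ratio)
n(HCl) consumed by analyte = 0.02450 − 2.577 × 10^-3 = 0.02192 mol
From the 1:2 ratio, n(MgO) = 1/2 × 0.02192 = 0.01096 mol
mass of MgO = 0.01096 × 40.30 = 0.4417 g

0.4417 g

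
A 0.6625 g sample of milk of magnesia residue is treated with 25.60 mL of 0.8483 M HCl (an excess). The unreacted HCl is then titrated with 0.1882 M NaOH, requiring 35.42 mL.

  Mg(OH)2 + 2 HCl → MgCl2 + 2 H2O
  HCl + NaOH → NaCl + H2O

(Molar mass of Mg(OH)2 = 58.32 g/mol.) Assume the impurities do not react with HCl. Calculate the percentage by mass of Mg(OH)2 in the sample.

n(HCl) added = 0.02560 × 0.8483 = 0.02172 mol
n(NaOH) used in back-titration = 0.03542 × 0.1882 = 6.666 × 10^-3 mol
n(HCl) left over = 6.666 × 10^-3 mol (1:1 ratio)
n(HCl) consumed by analyte = 0.02172 − 6.666 × 10^-3 = 0.01505 mol
From the 1:2 ratio, n(Mg(OH)2) = 1/2 × 0.01505 = 7.525 × 10^-3 mol
mass of Mg(OH)2 = 7.525 × 10^-3 × 58.32 = 0.4389 g
% Mg(OH)2 = 0.4389 / 0.6625 × 100 = 66.24 %

66.24 %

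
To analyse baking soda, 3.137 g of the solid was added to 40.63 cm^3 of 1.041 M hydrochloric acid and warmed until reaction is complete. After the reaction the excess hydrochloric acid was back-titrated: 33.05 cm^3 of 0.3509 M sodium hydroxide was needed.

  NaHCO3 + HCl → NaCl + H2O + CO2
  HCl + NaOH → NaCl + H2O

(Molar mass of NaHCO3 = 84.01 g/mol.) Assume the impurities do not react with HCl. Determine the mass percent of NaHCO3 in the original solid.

82.21 %

n(HCl) added = 0.04063 × 1.041 = 0.04230 mol
n(NaOH) used in back-titration = 0.03305 × 0.3509 = 0.01160 mol
n(HCl) left over = 0.01160 mol (1:1 ratio)
n(HCl) consumed by analyte = 0.04230 − 0.01160 = 0.03070 mol
n(NaHCO3) = 0.03070 mol (1:1 ratio)
mass of NaHCO3 = 0.03070 × 84.01 = 2.579 g
% NaHCO3 = 2.579 / 3.137 × 100 = 82.21 %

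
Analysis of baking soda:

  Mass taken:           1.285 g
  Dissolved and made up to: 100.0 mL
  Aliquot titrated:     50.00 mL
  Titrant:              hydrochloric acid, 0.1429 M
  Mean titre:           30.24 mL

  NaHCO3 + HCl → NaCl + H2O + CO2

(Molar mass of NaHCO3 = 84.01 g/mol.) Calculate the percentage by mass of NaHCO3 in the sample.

56.50 %

n(HCl) per titration = 0.03024 × 0.1429 = 4.321 × 10^-3 mol
n(NaHCO3) in each aliquot = 4.321 × 10^-3 mol (1:1 ratio)
n(NaHCO3) in the whole flask = 4.321 × 10^-3 × 100.0/50.00 = 8.643 × 10^-3 mol
mass of NaHCO3 = 8.643 × 10^-3 × 84.01 = 0.7261 g
% NaHCO3 = 0.7261 / 1.285 × 100 = 56.50 %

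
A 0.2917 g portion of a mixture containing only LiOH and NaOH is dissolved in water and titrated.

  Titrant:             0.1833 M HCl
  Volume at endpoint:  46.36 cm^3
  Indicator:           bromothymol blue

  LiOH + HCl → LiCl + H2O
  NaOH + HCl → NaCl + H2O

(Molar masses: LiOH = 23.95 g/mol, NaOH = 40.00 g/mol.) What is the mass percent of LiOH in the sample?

n(HCl) = 0.04636 × 0.1833 = 8.498 × 10^-3 mol
Let x = n(LiOH), y = n(NaOH).
Titrant: 1x + 1y = 8.498 × 10^-3;  mass: 23.95x + 40.00y = 0.2917
Solving, x = 3.004 × 10^-3 mol, y = 5.494 × 10^-3 mol
mass of LiOH = 3.004 × 10^-3 × 23.95 = 0.07194 g
% LiOH = 0.07194 / 0.2917 × 100 = 24.66 %

24.66 %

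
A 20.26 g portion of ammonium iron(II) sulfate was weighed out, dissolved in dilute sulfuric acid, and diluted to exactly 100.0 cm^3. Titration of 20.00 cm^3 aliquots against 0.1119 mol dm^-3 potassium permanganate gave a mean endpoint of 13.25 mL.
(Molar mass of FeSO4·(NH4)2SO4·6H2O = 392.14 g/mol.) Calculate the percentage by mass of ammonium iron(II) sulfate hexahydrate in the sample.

MnO4^- + 5 Fe^2+ + 8 H^+ → Mn^2+ + 5 Fe^3+ + 4 H2O
n(KMnO4) per titration = 0.01325 × 0.1119 = 1.483 × 10^-3 mol
From the 5:1 ratio, n(FeSO4·(NH4)2SO4·6H2O) in each aliquot = 5/1 × 1.483 × 10^-3 = 7.413 × 10^-3 mol
n(FeSO4·(NH4)2SO4·6H2O) in the whole flask = 7.413 × 10^-3 × 100.0/20.00 = 0.03707 mol
mass of FeSO4·(NH4)2SO4·6H2O = 0.03707 × 392.14 = 14.54 g
% FeSO4·(NH4)2SO4·6H2O = 14.54 / 20.26 × 100 = 71.74 %

71.74 %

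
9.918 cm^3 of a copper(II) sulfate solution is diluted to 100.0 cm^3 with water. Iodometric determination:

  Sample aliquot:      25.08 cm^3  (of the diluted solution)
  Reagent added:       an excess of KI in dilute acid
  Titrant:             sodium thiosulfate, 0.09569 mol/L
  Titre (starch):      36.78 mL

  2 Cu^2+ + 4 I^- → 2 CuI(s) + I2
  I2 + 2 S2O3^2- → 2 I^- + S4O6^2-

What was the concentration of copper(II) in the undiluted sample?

1.415 mol/L

n(S2O3^2-) = 0.03678 × 0.09569 = 3.519 × 10^-3 mol
n(I2) = n(S2O3^2-)/2 = 1.760 × 10^-3 mol
From the 2:1 ratio, n(Cu2+) in the aliquot = 2/1 × 1.760 × 10^-3 = 3.519 × 10^-3 mol
[Cu2+]_dilute = 3.519 × 10^-3 / 0.02508 = 0.1403 mol/L
[Cu2+]_original = 0.1403 × 100.0/9.918 = 1.415 mol/L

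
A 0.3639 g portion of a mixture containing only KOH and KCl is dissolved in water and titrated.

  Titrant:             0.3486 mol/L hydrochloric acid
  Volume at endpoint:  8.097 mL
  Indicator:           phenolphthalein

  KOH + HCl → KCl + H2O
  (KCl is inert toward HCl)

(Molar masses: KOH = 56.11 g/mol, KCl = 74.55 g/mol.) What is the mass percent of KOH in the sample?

n(HCl) = 0.008097 × 0.3486 = 2.823 × 10^-3 mol
Let x = n(KOH), y = n(KCl).
Titrant: 1x = 2.823 × 10^-3;  mass: 56.11x + 74.55y = 0.3639
Solving, x = 2.823 × 10^-3 mol, y = 2.757 × 10^-3 mol
mass of KOH = 2.823 × 10^-3 × 56.11 = 0.1584 g
% KOH = 0.1584 / 0.3639 × 100 = 43.52 %

43.52 %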